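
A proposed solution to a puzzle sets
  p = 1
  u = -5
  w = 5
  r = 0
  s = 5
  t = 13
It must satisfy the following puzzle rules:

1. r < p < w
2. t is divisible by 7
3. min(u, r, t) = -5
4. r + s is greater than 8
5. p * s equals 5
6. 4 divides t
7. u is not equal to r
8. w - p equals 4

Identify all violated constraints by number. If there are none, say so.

Constraints 2, 4, and 6 do not hold.

1. values 0 < 1 < 5 — satisfied.
2. 13 = 7*1 + 6, so 7 does not divide 13 — violated.
3. min(-5, 0, 13) = -5 — satisfied.
4. r + s = 0 + 5 = 5; 5 ≤ 8, bound 8 not met — violated.
5. p * s = 1 * 5 = 5 — satisfied.
6. 13 = 4*3 + 1, so 4 does not divide 13 — violated.
7. u = -5, r = 0; distinct — satisfied.
8. w - p = 5 - 1 = 4 — satisfied.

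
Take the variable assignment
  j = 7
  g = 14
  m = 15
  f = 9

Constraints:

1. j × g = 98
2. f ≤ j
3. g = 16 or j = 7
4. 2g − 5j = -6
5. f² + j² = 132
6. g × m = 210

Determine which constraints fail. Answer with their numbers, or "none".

1. j × g = 7 × 14 = 98  OK
2. f = 9, j = 7; 9 > 7 (want ≤)  FAIL
3. g = 14 ≠ 16, but j = 7 = 7 (second disjunct)  OK
4. 2g − 5j = 2(14) − 5(7) = -7, not -6  FAIL
5. f² + j² = 9² + 7² = 81 + 49 = 130, not 132  FAIL
6. g × m = 14 × 15 = 210  OK

No — constraints 2, 4, and 5 are not satisfied.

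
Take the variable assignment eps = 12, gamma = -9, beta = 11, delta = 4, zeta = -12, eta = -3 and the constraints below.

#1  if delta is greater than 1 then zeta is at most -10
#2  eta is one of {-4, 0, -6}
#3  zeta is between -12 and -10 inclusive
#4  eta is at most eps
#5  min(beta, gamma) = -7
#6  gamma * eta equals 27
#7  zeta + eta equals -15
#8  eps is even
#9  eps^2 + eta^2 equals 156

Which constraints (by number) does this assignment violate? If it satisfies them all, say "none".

No — constraints 2, 5, and 9 are not satisfied.

#1 delta = 4 > 1, so we need zeta ≤ -10; zeta = -12 ≤ -10 — holds.
#2 eta = -3 is not in {-4, 0, -6} — fails.
#3 zeta = -12 lies in [-12, -10] — holds.
#4 eta = -3, eps = 12; -3 ≤ 12 — holds.
#5 min(11, -9) = -9, not -7 — fails.
#6 gamma * eta = -9 * (-3) = 27 — holds.
#7 zeta + eta = -12 + (-3) = -15 — holds.
#8 eps = 12 is even — holds.
#9 eps^2 + eta^2 = 12^2 + (-3)^2 = 144 + 9 = 153, not 156 — fails.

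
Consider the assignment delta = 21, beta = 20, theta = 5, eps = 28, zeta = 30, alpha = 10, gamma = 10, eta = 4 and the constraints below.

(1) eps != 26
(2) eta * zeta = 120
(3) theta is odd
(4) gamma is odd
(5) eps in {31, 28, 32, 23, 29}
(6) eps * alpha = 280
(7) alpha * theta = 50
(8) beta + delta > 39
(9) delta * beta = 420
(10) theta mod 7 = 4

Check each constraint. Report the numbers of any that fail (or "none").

Violated: 4 and 10.

(1) eps = 28, and 28 ≠ 26 — holds.
(2) eta * zeta = 4 * 30 = 120 — holds.
(3) theta = 5 is odd — holds.
(4) gamma = 10 is even — fails.
(5) eps = 28 is in {31, 28, 32, 23, 29} — holds.
(6) eps * alpha = 28 * 10 = 280 — holds.
(7) alpha * theta = 10 * 5 = 50 — holds.
(8) beta + delta = 20 + 21 = 41; 41 > 39 — holds.
(9) delta * beta = 21 * 20 = 420 — holds.
(10) 5 mod 7 = 5, not 4 — fails.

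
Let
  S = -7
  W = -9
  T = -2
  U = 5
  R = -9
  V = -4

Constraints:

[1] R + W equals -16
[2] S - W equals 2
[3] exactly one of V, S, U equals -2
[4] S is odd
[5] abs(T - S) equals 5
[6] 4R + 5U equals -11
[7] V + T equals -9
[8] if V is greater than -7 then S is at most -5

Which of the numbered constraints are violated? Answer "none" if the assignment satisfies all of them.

No — constraints 1, 3, and 7 are not satisfied.

[1] R + W = -9 + (-9) = -18, not -16 — violated.
[2] S - W = -7 - (-9) = 2 — OK.
[3] V=-4, S=-7, U=5; 0 of them equal -2, not exactly one — violated.
[4] S = -7 is odd — OK.
[5] abs(-2 - (-7)) = 5 — OK.
[6] 4R + 5U = 4(-9) + 5(5) = -11 — OK.
[7] V + T = -4 + (-2) = -6, not -9 — violated.
[8] V = -4 > -7, so we need S ≤ -5; S = -7 ≤ -5 — OK.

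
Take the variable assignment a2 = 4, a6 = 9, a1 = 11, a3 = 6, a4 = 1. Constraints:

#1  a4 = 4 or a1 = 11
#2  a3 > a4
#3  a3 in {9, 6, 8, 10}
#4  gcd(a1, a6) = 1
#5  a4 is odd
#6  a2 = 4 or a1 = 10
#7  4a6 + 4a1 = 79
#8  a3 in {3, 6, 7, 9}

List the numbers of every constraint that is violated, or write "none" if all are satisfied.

The assignment fails constraint 7.

#1 a4 = 1 ≠ 4, but a1 = 11 = 11 (second disjunct) — holds.
#2 a3 = 6, a4 = 1; 6 > 1 — holds.
#3 a3 = 6 is in {9, 6, 8, 10} — holds.
#4 gcd(11, 9) = 1 — holds.
#5 a4 = 1 is odd — holds.
#6 a2 = 4 = 4 (first disjunct) — holds.
#7 4a6 + 4a1 = 4(9) + 4(11) = 80, not 79 — fails.
#8 a3 = 6 is in {3, 6, 7, 9} — holds.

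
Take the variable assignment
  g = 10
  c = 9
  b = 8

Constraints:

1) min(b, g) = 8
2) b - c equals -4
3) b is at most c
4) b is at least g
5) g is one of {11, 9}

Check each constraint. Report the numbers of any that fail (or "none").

1) min(8, 10) = 8  ✓
2) b - c = 8 - 9 = -1, not -4  ✗
3) b = 8, c = 9; 8 ≤ 9  ✓
4) b = 8, g = 10; 8 < 10 (want ≥)  ✗
5) g = 10 is not in {11, 9}  ✗

No — constraints 2, 4, 5 are not satisfied.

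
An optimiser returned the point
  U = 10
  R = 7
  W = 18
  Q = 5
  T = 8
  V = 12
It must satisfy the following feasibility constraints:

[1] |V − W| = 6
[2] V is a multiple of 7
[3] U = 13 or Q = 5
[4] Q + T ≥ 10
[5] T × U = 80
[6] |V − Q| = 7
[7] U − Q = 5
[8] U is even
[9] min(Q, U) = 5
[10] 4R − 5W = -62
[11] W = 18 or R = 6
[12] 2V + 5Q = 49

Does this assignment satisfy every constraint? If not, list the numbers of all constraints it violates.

[1] |12 − 18| = 6  true
[2] 12 = 7×1 + 5, so 7 does not divide 12  false
[3] U = 10 ≠ 13, but Q = 5 = 5 (second disjunct)  true
[4] Q + T = 5 + 8 = 13; 13 ≥ 10  true
[5] T × U = 8 × 10 = 80  true
[6] |12 − 5| = 7  true
[7] U − Q = 10 − 5 = 5  true
[8] U = 10 is even  true
[9] min(5, 10) = 5  true
[10] 4R − 5W = 4(7) − 5(18) = -62  true
[11] W = 18 = 18 (first disjunct)  true
[12] 2V + 5Q = 2(12) + 5(5) = 49  true

Violated: 2.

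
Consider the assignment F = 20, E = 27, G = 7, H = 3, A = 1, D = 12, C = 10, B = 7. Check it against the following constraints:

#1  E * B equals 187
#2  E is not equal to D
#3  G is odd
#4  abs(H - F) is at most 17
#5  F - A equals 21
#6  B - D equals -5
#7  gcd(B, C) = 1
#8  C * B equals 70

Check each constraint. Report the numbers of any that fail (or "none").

#1 E * B = 27 * 7 = 189, not 187  fails
#2 E = 27, D = 12; distinct  holds
#3 G = 7 is odd  holds
#4 abs(3 - 20) = 17; 17 ≤ 17  holds
#5 F - A = 20 - 1 = 19, not 21  fails
#6 B - D = 7 - 12 = -5  holds
#7 gcd(7, 10) = 1  holds
#8 C * B = 10 * 7 = 70  holds

Constraints 1 and 5 are violated.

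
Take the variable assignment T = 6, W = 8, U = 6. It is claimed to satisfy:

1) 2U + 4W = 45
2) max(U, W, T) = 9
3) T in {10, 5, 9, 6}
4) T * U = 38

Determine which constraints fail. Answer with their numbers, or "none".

No — constraints 1, 2, and 4 are not satisfied.

1) 2U + 4W = 2(6) + 4(8) = 44, not 45  no
2) max(6, 8, 6) = 8, not 9  no
3) T = 6 is in {10, 5, 9, 6}  yes
4) T * U = 6 * 6 = 36, not 38  no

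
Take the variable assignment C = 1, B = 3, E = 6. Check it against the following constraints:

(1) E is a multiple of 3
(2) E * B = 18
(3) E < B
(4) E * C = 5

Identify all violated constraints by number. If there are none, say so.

The assignment fails constraints 3 and 4.

(1) 6 / 3 = 2, so 3 divides 6  OK
(2) E * B = 6 * 3 = 18  OK
(3) E = 6, B = 3; 6 ≥ 3 (want <)  FAIL
(4) E * C = 6 * 1 = 6, not 5  FAIL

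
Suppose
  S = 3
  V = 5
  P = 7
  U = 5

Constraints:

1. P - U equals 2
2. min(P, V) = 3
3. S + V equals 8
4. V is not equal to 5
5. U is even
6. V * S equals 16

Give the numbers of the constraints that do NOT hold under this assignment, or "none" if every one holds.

1. P - U = 7 - 5 = 2  OK
2. min(7, 5) = 5, not 3  FAIL
3. S + V = 3 + 5 = 8  OK
4. V = 5, but 5 is required to differ  FAIL
5. U = 5 is odd  FAIL
6. V * S = 5 * 3 = 15, not 16  FAIL

Constraints 2, 4, 5, 6 do not hold.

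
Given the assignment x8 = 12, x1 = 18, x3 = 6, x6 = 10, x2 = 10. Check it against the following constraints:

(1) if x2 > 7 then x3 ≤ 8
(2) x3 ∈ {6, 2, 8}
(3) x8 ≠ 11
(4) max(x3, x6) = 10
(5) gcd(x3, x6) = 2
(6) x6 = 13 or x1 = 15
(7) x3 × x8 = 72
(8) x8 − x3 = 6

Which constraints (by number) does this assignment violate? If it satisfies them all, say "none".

Violated: 6.

(1) x2 = 10 > 7, so we need x3 ≤ 8; x3 = 6 ≤ 8 — satisfied.
(2) x3 = 6 is in {6, 2, 8} — satisfied.
(3) x8 = 12, and 12 ≠ 11 — satisfied.
(4) max(6, 10) = 10 — satisfied.
(5) gcd(6, 10) = 2 — satisfied.
(6) x6 = 10 ≠ 13 and x1 = 18 ≠ 15; both disjuncts false — violated.
(7) x3 × x8 = 6 × 12 = 72 — satisfied.
(8) x8 − x3 = 12 − 6 = 6 — satisfied.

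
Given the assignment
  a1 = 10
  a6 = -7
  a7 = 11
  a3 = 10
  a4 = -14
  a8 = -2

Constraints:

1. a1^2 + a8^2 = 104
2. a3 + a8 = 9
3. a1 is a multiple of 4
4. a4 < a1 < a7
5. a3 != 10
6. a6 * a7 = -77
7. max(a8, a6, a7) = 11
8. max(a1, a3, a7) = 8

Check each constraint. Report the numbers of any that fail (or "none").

No — constraints 2, 3, 5, 8 are not satisfied.

1. a1^2 + a8^2 = 10^2 + (-2)^2 = 100 + 4 = 104 — OK.
2. a3 + a8 = 10 + (-2) = 8, not 9 — violated.
3. 10 = 4*2 + 2, so 4 does not divide 10 — violated.
4. values -14 < 10 < 11 — OK.
5. a3 = 10, but 10 is required to differ — violated.
6. a6 * a7 = -7 * 11 = -77 — OK.
7. max(-2, -7, 11) = 11 — OK.
8. max(10, 10, 11) = 11, not 8 — violated.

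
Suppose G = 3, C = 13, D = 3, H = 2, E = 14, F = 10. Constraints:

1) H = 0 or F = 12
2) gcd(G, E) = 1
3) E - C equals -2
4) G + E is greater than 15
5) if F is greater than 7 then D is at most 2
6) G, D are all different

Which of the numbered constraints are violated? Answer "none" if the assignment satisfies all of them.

1) H = 2 ≠ 0 and F = 10 ≠ 12; both disjuncts false — violated.
2) gcd(3, 14) = 1 — satisfied.
3) E - C = 14 - 13 = 1, not -2 — violated.
4) G + E = 3 + 14 = 17; 17 > 15 — satisfied.
5) F = 10 > 7, so we need D ≤ 2; but D = 3 > 2 — violated.
6) G = D = 3, not all different — violated.

No — constraints 1, 3, 5, and 6 are not satisfied.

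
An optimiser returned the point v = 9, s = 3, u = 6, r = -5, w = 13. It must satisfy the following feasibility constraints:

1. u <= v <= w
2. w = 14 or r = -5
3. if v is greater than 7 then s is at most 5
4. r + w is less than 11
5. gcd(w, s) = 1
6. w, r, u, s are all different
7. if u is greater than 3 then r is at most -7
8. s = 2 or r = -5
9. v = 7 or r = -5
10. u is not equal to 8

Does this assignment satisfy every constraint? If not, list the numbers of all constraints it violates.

1. values 6 <= 9 <= 13  true
2. w = 13 ≠ 14, but r = -5 = -5 (second disjunct)  true
3. v = 9 > 7, so we need s ≤ 5; s = 3 ≤ 5  true
4. r + w = -5 + 13 = 8; 8 < 11  true
5. gcd(13, 3) = 1  true
6. values 13, -5, 6, 3 are pairwise distinct  true
7. u = 6 > 3, so we need r ≤ -7; but r = -5 > -7  false
8. s = 3 ≠ 2, but r = -5 = -5 (second disjunct)  true
9. v = 9 ≠ 7, but r = -5 = -5 (second disjunct)  true
10. u = 6, and 6 ≠ 8  true

Constraint 7 is violated.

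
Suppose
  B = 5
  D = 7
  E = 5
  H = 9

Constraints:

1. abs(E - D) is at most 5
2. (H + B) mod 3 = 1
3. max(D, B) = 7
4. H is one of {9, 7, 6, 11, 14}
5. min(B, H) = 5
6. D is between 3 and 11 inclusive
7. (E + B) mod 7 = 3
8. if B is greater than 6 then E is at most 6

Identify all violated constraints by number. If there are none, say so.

1. abs(5 - 7) = 2; 2 ≤ 5  ✓
2. H + B = 14; 14 mod 3 = 2, not 1  ✗
3. max(7, 5) = 7  ✓
4. H = 9 is in {9, 7, 6, 11, 14}  ✓
5. min(5, 9) = 5  ✓
6. D = 7 lies in [3, 11]  ✓
7. E + B = 10; 10 mod 7 = 3  ✓
8. B = 5, not > 6; antecedent false, conditional vacuously true  ✓

Violated: 2.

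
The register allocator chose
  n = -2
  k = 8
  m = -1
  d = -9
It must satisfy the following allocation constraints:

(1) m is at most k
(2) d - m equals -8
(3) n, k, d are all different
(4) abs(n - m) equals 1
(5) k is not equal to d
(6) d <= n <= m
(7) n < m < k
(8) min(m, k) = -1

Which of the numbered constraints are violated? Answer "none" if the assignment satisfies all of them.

(1) m = -1, k = 8; -1 ≤ 8  holds
(2) d - m = -9 - (-1) = -8  holds
(3) values -2, 8, -9 are pairwise distinct  holds
(4) abs(-2 - (-1)) = 1  holds
(5) k = 8, d = -9; distinct  holds
(6) values -9 <= -2 <= -1  holds
(7) values -2 < -1 < 8  holds
(8) min(-1, 8) = -1  holds

The assignment satisfies every constraint.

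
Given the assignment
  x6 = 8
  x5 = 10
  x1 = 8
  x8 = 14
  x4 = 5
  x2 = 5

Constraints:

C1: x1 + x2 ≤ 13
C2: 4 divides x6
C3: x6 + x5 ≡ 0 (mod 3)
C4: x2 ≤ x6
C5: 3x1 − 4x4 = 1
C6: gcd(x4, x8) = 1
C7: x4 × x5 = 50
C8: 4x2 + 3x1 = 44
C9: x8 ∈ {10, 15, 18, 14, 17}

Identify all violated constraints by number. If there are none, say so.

Violated: 5.

C1: x1 + x2 = 8 + 5 = 13; 13 ≤ 13 — satisfied.
C2: 8 / 4 = 2, so 4 divides 8 — satisfied.
C3: x6 + x5 = 18; 18 mod 3 = 0 — satisfied.
C4: x2 = 5, x6 = 8; 5 ≤ 8 — satisfied.
C5: 3x1 − 4x4 = 3(8) − 4(5) = 4, not 1 — violated.
C6: gcd(5, 14) = 1 — satisfied.
C7: x4 × x5 = 5 × 10 = 50 — satisfied.
C8: 4x2 + 3x1 = 4(5) + 3(8) = 44 — satisfied.
C9: x8 = 14 is in {10, 15, 18, 14, 17} — satisfied.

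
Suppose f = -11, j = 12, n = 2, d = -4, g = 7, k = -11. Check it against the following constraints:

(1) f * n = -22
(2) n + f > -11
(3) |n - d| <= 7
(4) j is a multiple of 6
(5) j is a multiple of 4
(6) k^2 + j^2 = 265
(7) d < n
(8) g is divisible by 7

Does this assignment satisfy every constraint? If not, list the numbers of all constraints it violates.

The assignment satisfies every constraint.

(1) f * n = -11 * 2 = -22 — holds.
(2) n + f = 2 + (-11) = -9; -9 > -11 — holds.
(3) |2 - (-4)| = 6; 6 ≤ 7 — holds.
(4) 12 / 6 = 2, so 6 divides 12 — holds.
(5) 12 / 4 = 3, so 4 divides 12 — holds.
(6) k^2 + j^2 = (-11)^2 + 12^2 = 121 + 144 = 265 — holds.
(7) d = -4, n = 2; -4 < 2 — holds.
(8) 7 / 7 = 1, so 7 divides 7 — holds.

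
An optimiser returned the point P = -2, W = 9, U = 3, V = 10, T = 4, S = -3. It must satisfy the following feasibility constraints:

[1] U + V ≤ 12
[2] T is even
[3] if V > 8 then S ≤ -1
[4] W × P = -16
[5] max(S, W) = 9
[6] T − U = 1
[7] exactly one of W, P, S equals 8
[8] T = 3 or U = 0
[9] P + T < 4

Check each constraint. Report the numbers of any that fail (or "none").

Constraints 1, 4, 7, and 8 do not hold.

[1] U + V = 3 + 10 = 13; 13 > 12, bound 12 not met — violated.
[2] T = 4 is even — satisfied.
[3] V = 10 > 8, so we need S ≤ -1; S = -3 ≤ -1 — satisfied.
[4] W × P = 9 × (-2) = -18, not -16 — violated.
[5] max(-3, 9) = 9 — satisfied.
[6] T − U = 4 − 3 = 1 — satisfied.
[7] W=9, P=-2, S=-3; 0 of them equal 8, not exactly one — violated.
[8] T = 4 ≠ 3 and U = 3 ≠ 0; both disjuncts false — violated.
[9] P + T = -2 + 4 = 2; 2 < 4 — satisfied.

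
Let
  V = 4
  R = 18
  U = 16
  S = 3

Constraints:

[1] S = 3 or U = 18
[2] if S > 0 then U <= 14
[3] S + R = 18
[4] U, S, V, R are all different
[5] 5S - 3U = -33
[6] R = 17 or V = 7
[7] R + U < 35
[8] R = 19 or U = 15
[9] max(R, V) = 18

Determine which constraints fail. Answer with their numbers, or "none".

[1] S = 3 = 3 (first disjunct) — holds.
[2] S = 3 > 0, so we need U ≤ 14; but U = 16 > 14 — fails.
[3] S + R = 3 + 18 = 21, not 18 — fails.
[4] values 16, 3, 4, 18 are pairwise distinct — holds.
[5] 5S - 3U = 5(3) - 3(16) = -33 — holds.
[6] R = 18 ≠ 17 and V = 4 ≠ 7; both disjuncts false — fails.
[7] R + U = 18 + 16 = 34; 34 < 35 — holds.
[8] R = 18 ≠ 19 and U = 16 ≠ 15; both disjuncts false — fails.
[9] max(18, 4) = 18 — holds.

Constraints 2, 3, 6, and 8 are violated.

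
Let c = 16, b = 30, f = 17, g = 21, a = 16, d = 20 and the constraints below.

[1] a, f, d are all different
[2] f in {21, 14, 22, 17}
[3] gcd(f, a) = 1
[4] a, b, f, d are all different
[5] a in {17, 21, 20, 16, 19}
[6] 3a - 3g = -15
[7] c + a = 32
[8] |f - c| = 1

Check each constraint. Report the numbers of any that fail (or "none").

[1] values 16, 17, 20 are pairwise distinct  true
[2] f = 17 is in {21, 14, 22, 17}  true
[3] gcd(17, 16) = 1  true
[4] values 16, 30, 17, 20 are pairwise distinct  true
[5] a = 16 is in {17, 21, 20, 16, 19}  true
[6] 3a - 3g = 3(16) - 3(21) = -15  true
[7] c + a = 16 + 16 = 32  true
[8] |17 - 16| = 1  true

The assignment satisfies every constraint.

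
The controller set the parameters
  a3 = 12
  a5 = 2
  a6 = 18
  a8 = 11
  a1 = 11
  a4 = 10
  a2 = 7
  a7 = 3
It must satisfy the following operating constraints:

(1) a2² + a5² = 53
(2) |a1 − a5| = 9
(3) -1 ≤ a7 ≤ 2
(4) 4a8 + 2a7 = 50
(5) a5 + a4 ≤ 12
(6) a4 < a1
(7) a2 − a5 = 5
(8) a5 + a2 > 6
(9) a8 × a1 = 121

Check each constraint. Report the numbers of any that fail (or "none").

Violated: 3.

(1) a2² + a5² = 7² + 2² = 49 + 4 = 53  ✓
(2) |11 − 2| = 9  ✓
(3) a7 = 3 is outside [-1, 2]  ✗
(4) 4a8 + 2a7 = 4(11) + 2(3) = 50  ✓
(5) a5 + a4 = 2 + 10 = 12; 12 ≤ 12  ✓
(6) a4 = 10, a1 = 11; 10 < 11  ✓
(7) a2 − a5 = 7 − 2 = 5  ✓
(8) a5 + a2 = 2 + 7 = 9; 9 > 6  ✓
(9) a8 × a1 = 11 × 11 = 121  ✓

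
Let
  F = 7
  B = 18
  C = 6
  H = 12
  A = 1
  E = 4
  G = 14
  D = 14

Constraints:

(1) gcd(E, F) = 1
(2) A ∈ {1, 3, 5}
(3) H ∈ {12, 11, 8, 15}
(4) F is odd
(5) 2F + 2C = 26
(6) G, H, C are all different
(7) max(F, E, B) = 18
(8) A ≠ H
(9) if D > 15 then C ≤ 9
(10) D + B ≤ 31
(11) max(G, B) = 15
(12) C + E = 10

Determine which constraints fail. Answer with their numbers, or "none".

Constraints 10, 11 do not hold.

(1) gcd(4, 7) = 1  holds
(2) A = 1 is in {1, 3, 5}  holds
(3) H = 12 is in {12, 11, 8, 15}  holds
(4) F = 7 is odd  holds
(5) 2F + 2C = 2(7) + 2(6) = 26  holds
(6) values 14, 12, 6 are pairwise distinct  holds
(7) max(7, 4, 18) = 18  holds
(8) A = 1, H = 12; distinct  holds
(9) D = 14, not > 15; antecedent false, conditional vacuously true  holds
(10) D + B = 14 + 18 = 32; 32 > 31, bound 31 not met  fails
(11) max(14, 18) = 18, not 15  fails
(12) C + E = 6 + 4 = 10  holds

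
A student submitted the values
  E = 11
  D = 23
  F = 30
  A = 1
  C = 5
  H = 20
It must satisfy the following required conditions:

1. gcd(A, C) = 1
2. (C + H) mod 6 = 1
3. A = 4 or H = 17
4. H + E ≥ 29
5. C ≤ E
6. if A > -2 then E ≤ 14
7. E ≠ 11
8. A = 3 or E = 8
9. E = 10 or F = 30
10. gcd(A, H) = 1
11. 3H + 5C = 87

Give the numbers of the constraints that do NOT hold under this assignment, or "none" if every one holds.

Constraints 3, 7, 8, and 11 do not hold.

1. gcd(1, 5) = 1 — holds.
2. C + H = 25; 25 mod 6 = 1 — holds.
3. A = 1 ≠ 4 and H = 20 ≠ 17; both disjuncts false — fails.
4. H + E = 20 + 11 = 31; 31 ≥ 29 — holds.
5. C = 5, E = 11; 5 ≤ 11 — holds.
6. A = 1 > -2, so we need E ≤ 14; E = 11 ≤ 14 — holds.
7. E = 11, but 11 is required to differ — fails.
8. A = 1 ≠ 3 and E = 11 ≠ 8; both disjuncts false — fails.
9. E = 11 ≠ 10, but F = 30 = 30 (second disjunct) — holds.
10. gcd(1, 20) = 1 — holds.
11. 3H + 5C = 3(20) + 5(5) = 85, not 87 — fails.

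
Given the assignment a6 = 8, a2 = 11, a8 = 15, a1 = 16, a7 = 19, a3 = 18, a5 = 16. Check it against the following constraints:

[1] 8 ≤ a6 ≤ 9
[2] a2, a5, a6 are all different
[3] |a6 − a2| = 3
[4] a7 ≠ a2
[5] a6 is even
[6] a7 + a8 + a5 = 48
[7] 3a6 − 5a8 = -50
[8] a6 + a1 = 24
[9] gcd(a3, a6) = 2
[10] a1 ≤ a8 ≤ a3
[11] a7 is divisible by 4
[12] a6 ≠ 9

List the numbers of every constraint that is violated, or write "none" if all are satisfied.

The assignment fails constraints 6, 7, 10, 11.

[1] a6 = 8 lies in [8, 9]  OK
[2] values 11, 16, 8 are pairwise distinct  OK
[3] |8 − 11| = 3  OK
[4] a7 = 19, a2 = 11; distinct  OK
[5] a6 = 8 is even  OK
[6] a7 + a8 + a5 = 19 + 15 + 16 = 50, not 48  FAIL
[7] 3a6 − 5a8 = 3(8) − 5(15) = -51, not -50  FAIL
[8] a6 + a1 = 8 + 16 = 24  OK
[9] gcd(18, 8) = 2  OK
[10] values 16, 15, 18; a1 = 16 is not ≤ a8 = 15  FAIL
[11] 19 = 4×4 + 3, so 4 does not divide 19  FAIL
[12] a6 = 8, and 8 ≠ 9  OK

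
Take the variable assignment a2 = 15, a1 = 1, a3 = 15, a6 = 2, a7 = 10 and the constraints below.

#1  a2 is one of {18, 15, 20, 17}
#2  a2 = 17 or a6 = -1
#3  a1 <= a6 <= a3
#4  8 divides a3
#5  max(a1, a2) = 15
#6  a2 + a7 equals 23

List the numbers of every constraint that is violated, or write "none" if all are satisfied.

Violated: 2, 4, and 6.

#1 a2 = 15 is in {18, 15, 20, 17}  yes
#2 a2 = 15 ≠ 17 and a6 = 2 ≠ -1; both disjuncts false  no
#3 values 1 <= 2 <= 15  yes
#4 15 = 8*1 + 7, so 8 does not divide 15  no
#5 max(1, 15) = 15  yes
#6 a2 + a7 = 15 + 10 = 25, not 23  no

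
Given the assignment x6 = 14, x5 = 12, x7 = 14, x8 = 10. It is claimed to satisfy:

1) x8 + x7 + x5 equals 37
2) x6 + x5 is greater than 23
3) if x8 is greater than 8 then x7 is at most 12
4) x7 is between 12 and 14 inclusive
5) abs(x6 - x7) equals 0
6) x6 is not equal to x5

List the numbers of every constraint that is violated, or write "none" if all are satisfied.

No — constraints 1 and 3 are not satisfied.

1) x8 + x7 + x5 = 10 + 14 + 12 = 36, not 37 — violated.
2) x6 + x5 = 14 + 12 = 26; 26 > 23 — satisfied.
3) x8 = 10 > 8, so we need x7 ≤ 12; but x7 = 14 > 12 — violated.
4) x7 = 14 lies in [12, 14] — satisfied.
5) abs(14 - 14) = 0 — satisfied.
6) x6 = 14, x5 = 12; distinct — satisfied.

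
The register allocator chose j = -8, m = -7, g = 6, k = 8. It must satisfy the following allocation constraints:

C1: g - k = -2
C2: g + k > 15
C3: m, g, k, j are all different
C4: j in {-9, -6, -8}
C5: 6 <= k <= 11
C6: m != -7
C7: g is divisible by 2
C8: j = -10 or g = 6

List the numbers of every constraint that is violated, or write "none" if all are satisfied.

Constraints 2 and 6 are violated.

C1: g - k = 6 - 8 = -2 — holds.
C2: g + k = 6 + 8 = 14; 14 ≤ 15, bound 15 not met — does not hold.
C3: values -7, 6, 8, -8 are pairwise distinct — holds.
C4: j = -8 is in {-9, -6, -8} — holds.
C5: k = 8 lies in [6, 11] — holds.
C6: m = -7, but -7 is required to differ — does not hold.
C7: 6 / 2 = 3, so 2 divides 6 — holds.
C8: j = -8 ≠ -10, but g = 6 = 6 (second disjunct) — holds.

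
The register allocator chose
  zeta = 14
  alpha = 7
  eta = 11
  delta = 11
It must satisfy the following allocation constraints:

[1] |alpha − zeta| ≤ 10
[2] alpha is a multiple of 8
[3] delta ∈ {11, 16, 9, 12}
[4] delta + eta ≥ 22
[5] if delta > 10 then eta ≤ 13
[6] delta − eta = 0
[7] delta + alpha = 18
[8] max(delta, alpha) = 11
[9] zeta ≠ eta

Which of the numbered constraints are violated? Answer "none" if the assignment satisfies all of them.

[1] |7 − 14| = 7; 7 ≤ 10 — satisfied.
[2] 7 = 8×0 + 7, so 8 does not divide 7 — violated.
[3] delta = 11 is in {11, 16, 9, 12} — satisfied.
[4] delta + eta = 11 + 11 = 22; 22 ≥ 22 — satisfied.
[5] delta = 11 > 10, so we need eta ≤ 13; eta = 11 ≤ 13 — satisfied.
[6] delta − eta = 11 − 11 = 0 — satisfied.
[7] delta + alpha = 11 + 7 = 18 — satisfied.
[8] max(11, 7) = 11 — satisfied.
[9] zeta = 14, eta = 11; distinct — satisfied.

Constraint 2 is violated.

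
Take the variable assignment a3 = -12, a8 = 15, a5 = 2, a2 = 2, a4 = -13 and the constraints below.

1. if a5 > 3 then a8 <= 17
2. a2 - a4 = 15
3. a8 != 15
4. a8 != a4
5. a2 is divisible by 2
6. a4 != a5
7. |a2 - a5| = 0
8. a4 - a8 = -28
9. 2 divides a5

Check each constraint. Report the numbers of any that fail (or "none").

Violated: 3.

1. a5 = 2, not > 3; antecedent false, conditional vacuously true  OK
2. a2 - a4 = 2 - (-13) = 15  OK
3. a8 = 15, but 15 is required to differ  FAIL
4. a8 = 15, a4 = -13; distinct  OK
5. 2 / 2 = 1, so 2 divides 2  OK
6. a4 = -13, a5 = 2; distinct  OK
7. |2 - 2| = 0  OK
8. a4 - a8 = -13 - 15 = -28  OK
9. 2 / 2 = 1, so 2 divides 2  OK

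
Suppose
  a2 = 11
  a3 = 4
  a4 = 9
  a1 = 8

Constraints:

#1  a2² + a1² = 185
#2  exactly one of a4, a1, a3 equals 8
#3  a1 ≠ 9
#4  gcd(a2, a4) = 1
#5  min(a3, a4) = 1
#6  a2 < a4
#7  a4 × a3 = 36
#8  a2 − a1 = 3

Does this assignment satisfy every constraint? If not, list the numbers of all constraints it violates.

The assignment fails constraints 5, 6.

#1 a2² + a1² = 11² + 8² = 121 + 64 = 185 — OK.
#2 a4=9, a1=8, a3=4; 1 of them equals 8 — OK.
#3 a1 = 8, and 8 ≠ 9 — OK.
#4 gcd(11, 9) = 1 — OK.
#5 min(4, 9) = 4, not 1 — violated.
#6 a2 = 11, a4 = 9; 11 ≥ 9 (want <) — violated.
#7 a4 × a3 = 9 × 4 = 36 — OK.
#8 a2 − a1 = 11 − 8 = 3 — OK.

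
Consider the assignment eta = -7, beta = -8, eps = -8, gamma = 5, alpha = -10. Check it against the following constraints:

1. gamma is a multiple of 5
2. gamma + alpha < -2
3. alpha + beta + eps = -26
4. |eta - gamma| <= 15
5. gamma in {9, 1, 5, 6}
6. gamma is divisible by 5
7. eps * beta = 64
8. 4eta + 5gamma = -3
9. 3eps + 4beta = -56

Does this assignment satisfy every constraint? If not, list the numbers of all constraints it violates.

Yes — all constraints hold.

1. 5 / 5 = 1, so 5 divides 5  true
2. gamma + alpha = 5 + (-10) = -5; -5 < -2  true
3. alpha + beta + eps = -10 + (-8) + (-8) = -26  true
4. |-7 - 5| = 12; 12 ≤ 15  true
5. gamma = 5 is in {9, 1, 5, 6}  true
6. 5 / 5 = 1, so 5 divides 5  true
7. eps * beta = -8 * (-8) = 64  true
8. 4eta + 5gamma = 4(-7) + 5(5) = -3  true
9. 3eps + 4beta = 3(-8) + 4(-8) = -56  true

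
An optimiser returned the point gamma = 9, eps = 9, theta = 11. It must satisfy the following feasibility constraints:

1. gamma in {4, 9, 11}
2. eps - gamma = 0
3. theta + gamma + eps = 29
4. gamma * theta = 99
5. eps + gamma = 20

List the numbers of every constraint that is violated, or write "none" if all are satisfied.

Violated: 5.

1. gamma = 9 is in {4, 9, 11} — satisfied.
2. eps - gamma = 9 - 9 = 0 — satisfied.
3. theta + gamma + eps = 11 + 9 + 9 = 29 — satisfied.
4. gamma * theta = 9 * 11 = 99 — satisfied.
5. eps + gamma = 9 + 9 = 18, not 20 — violated.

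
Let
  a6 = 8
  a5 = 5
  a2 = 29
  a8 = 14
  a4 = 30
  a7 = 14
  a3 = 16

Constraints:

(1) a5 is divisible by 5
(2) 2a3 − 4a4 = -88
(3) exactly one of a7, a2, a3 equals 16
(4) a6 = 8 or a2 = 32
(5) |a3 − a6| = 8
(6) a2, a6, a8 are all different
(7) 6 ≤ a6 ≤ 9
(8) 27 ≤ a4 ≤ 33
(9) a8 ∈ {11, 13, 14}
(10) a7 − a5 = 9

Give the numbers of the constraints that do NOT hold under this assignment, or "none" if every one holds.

(1) 5 / 5 = 1, so 5 divides 5  ✔
(2) 2a3 − 4a4 = 2(16) − 4(30) = -88  ✔
(3) a7=14, a2=29, a3=16; 1 of them equals 16  ✔
(4) a6 = 8 = 8 (first disjunct)  ✔
(5) |16 − 8| = 8  ✔
(6) values 29, 8, 14 are pairwise distinct  ✔
(7) a6 = 8 lies in [6, 9]  ✔
(8) a4 = 30 lies in [27, 33]  ✔
(9) a8 = 14 is in {11, 13, 14}  ✔
(10) a7 − a5 = 14 − 5 = 9  ✔

All constraints are satisfied.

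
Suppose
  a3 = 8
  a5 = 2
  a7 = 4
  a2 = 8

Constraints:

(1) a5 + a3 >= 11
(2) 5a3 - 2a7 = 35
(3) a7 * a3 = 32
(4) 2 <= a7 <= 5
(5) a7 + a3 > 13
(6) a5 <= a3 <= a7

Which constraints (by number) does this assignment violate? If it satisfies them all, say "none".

(1) a5 + a3 = 2 + 8 = 10; 10 < 11, bound 11 not met — violated.
(2) 5a3 - 2a7 = 5(8) - 2(4) = 32, not 35 — violated.
(3) a7 * a3 = 4 * 8 = 32 — satisfied.
(4) a7 = 4 lies in [2, 5] — satisfied.
(5) a7 + a3 = 4 + 8 = 12; 12 ≤ 13, bound 13 not met — violated.
(6) values 2, 8, 4; a3 = 8 is not <= a7 = 4 — violated.

Violated: 1, 2, 5, and 6.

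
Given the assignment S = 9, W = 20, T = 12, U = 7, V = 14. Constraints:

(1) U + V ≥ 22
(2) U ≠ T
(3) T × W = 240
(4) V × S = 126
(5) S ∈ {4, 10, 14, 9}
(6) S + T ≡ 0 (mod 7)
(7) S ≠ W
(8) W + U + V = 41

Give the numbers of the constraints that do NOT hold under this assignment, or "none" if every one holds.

No — constraint 1 is not satisfied.

(1) U + V = 7 + 14 = 21; 21 < 22, bound 22 not met — violated.
(2) U = 7, T = 12; distinct — satisfied.
(3) T × W = 12 × 20 = 240 — satisfied.
(4) V × S = 14 × 9 = 126 — satisfied.
(5) S = 9 is in {4, 10, 14, 9} — satisfied.
(6) S + T = 21; 21 mod 7 = 0 — satisfied.
(7) S = 9, W = 20; distinct — satisfied.
(8) W + U + V = 20 + 7 + 14 = 41 — satisfied.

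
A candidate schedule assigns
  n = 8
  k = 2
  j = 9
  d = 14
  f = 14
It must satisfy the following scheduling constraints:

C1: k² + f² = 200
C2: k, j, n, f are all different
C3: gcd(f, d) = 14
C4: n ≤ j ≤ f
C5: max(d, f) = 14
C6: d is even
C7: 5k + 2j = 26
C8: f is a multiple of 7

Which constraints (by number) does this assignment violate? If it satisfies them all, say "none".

C1: k² + f² = 2² + 14² = 4 + 196 = 200  ✓
C2: values 2, 9, 8, 14 are pairwise distinct  ✓
C3: gcd(14, 14) = 14  ✓
C4: values 8 ≤ 9 ≤ 14  ✓
C5: max(14, 14) = 14  ✓
C6: d = 14 is even  ✓
C7: 5k + 2j = 5(2) + 2(9) = 28, not 26  ✗
C8: 14 / 7 = 2, so 7 divides 14  ✓

No — constraint 7 is not satisfied.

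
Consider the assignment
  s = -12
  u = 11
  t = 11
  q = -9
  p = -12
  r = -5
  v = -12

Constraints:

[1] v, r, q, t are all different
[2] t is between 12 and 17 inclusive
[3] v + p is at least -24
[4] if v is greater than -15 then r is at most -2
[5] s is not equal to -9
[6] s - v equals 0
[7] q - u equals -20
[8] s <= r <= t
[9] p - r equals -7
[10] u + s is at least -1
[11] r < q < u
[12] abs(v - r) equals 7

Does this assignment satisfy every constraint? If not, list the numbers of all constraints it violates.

Constraints 2 and 11 are violated.

[1] values -12, -5, -9, 11 are pairwise distinct — satisfied.
[2] t = 11 is outside [12, 17] — violated.
[3] v + p = -12 + (-12) = -24; -24 ≥ -24 — satisfied.
[4] v = -12 > -15, so we need r ≤ -2; r = -5 ≤ -2 — satisfied.
[5] s = -12, and -12 ≠ -9 — satisfied.
[6] s - v = -12 - (-12) = 0 — satisfied.
[7] q - u = -9 - 11 = -20 — satisfied.
[8] values -12 <= -5 <= 11 — satisfied.
[9] p - r = -12 - (-5) = -7 — satisfied.
[10] u + s = 11 + (-12) = -1; -1 ≥ -1 — satisfied.
[11] values -5, -9, 11; r = -5 is not < q = -9 — violated.
[12] abs(-12 - (-5)) = 7 — satisfied.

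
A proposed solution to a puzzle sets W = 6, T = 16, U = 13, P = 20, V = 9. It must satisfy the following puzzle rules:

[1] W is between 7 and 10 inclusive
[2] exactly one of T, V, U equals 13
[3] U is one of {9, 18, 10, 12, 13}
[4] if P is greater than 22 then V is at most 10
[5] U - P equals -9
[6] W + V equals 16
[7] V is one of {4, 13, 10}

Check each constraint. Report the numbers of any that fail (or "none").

No — constraints 1, 5, 6, and 7 are not satisfied.

[1] W = 6 is outside [7, 10]  no
[2] T=16, V=9, U=13; 1 of them equals 13  yes
[3] U = 13 is in {9, 18, 10, 12, 13}  yes
[4] P = 20, not > 22; antecedent false, conditional vacuously true  yes
[5] U - P = 13 - 20 = -7, not -9  no
[6] W + V = 6 + 9 = 15, not 16  no
[7] V = 9 is not in {4, 13, 10}  no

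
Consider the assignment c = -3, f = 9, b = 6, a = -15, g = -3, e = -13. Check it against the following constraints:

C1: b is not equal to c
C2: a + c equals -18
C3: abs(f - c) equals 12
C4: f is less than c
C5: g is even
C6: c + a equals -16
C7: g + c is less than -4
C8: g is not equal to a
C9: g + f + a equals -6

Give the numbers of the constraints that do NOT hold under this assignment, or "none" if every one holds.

C1: b = 6, c = -3; distinct  holds
C2: a + c = -15 + (-3) = -18  holds
C3: abs(9 - (-3)) = 12  holds
C4: f = 9, c = -3; 9 ≥ -3 (want <)  fails
C5: g = -3 is odd  fails
C6: c + a = -3 + (-15) = -18, not -16  fails
C7: g + c = -3 + (-3) = -6; -6 < -4  holds
C8: g = -3, a = -15; distinct  holds
C9: g + f + a = -3 + 9 + (-15) = -9, not -6  fails

Constraints 4, 5, 6, 9 are violated.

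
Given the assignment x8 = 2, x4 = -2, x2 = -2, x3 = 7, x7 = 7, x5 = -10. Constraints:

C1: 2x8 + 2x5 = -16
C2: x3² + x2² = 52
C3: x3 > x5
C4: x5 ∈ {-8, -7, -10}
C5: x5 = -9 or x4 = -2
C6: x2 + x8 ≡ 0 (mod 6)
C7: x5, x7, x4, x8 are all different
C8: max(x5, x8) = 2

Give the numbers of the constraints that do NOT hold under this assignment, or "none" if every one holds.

C1: 2x8 + 2x5 = 2(2) + 2(-10) = -16 — satisfied.
C2: x3² + x2² = 7² + (-2)² = 49 + 4 = 53, not 52 — violated.
C3: x3 = 7, x5 = -10; 7 > -10 — satisfied.
C4: x5 = -10 is in {-8, -7, -10} — satisfied.
C5: x5 = -10 ≠ -9, but x4 = -2 = -2 (second disjunct) — satisfied.
C6: x2 + x8 = 0; 0 mod 6 = 0 — satisfied.
C7: values -10, 7, -2, 2 are pairwise distinct — satisfied.
C8: max(-10, 2) = 2 — satisfied.

No — constraint 2 is not satisfied.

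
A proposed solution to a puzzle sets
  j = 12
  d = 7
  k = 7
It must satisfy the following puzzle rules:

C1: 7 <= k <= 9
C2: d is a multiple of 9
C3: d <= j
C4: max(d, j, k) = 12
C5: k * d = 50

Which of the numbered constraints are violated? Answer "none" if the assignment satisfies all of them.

C1: k = 7 lies in [7, 9]  ✔
C2: 7 = 9*0 + 7, so 9 does not divide 7  ✘
C3: d = 7, j = 12; 7 ≤ 12  ✔
C4: max(7, 12, 7) = 12  ✔
C5: k * d = 7 * 7 = 49, not 50  ✘

Constraints 2, 5 do not hold.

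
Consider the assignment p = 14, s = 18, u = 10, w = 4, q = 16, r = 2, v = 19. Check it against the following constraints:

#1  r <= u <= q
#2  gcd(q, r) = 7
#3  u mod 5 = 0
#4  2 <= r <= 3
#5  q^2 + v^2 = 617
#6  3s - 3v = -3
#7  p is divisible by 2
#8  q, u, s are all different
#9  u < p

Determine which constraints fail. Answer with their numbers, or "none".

Constraint 2 is violated.

#1 values 2 <= 10 <= 16  holds
#2 gcd(16, 2) = 2, not 7  fails
#3 10 mod 5 = 0  holds
#4 r = 2 lies in [2, 3]  holds
#5 q^2 + v^2 = 16^2 + 19^2 = 256 + 361 = 617  holds
#6 3s - 3v = 3(18) - 3(19) = -3  holds
#7 14 / 2 = 7, so 2 divides 14  holds
#8 values 16, 10, 18 are pairwise distinct  holds
#9 u = 10, p = 14; 10 < 14  holds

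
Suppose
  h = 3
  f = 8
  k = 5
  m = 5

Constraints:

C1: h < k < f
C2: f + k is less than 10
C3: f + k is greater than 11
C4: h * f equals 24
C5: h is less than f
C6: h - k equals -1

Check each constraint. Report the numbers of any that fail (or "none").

No — constraints 2, 6 are not satisfied.

C1: values 3 < 5 < 8  holds
C2: f + k = 8 + 5 = 13; 13 ≥ 10, bound 10 not met  fails
C3: f + k = 8 + 5 = 13; 13 > 11  holds
C4: h * f = 3 * 8 = 24  holds
C5: h = 3, f = 8; 3 < 8  holds
C6: h - k = 3 - 5 = -2, not -1  fails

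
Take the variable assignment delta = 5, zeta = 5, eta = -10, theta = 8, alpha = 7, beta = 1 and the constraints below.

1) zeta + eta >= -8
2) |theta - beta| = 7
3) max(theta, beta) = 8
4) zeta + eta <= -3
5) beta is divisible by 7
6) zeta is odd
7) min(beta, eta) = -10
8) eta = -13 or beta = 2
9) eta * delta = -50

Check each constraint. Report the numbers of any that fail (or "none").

Constraints 5, 8 do not hold.

1) zeta + eta = 5 + (-10) = -5; -5 ≥ -8 — holds.
2) |8 - 1| = 7 — holds.
3) max(8, 1) = 8 — holds.
4) zeta + eta = 5 + (-10) = -5; -5 ≤ -3 — holds.
5) 1 = 7*0 + 1, so 7 does not divide 1 — does not hold.
6) zeta = 5 is odd — holds.
7) min(1, -10) = -10 — holds.
8) eta = -10 ≠ -13 and beta = 1 ≠ 2; both disjuncts false — does not hold.
9) eta * delta = -10 * 5 = -50 — holds.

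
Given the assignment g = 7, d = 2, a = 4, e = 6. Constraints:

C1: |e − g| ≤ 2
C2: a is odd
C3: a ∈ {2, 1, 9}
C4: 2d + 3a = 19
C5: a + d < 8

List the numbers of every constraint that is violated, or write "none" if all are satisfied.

C1: |6 − 7| = 1; 1 ≤ 2  ✔
C2: a = 4 is even  ✘
C3: a = 4 is not in {2, 1, 9}  ✘
C4: 2d + 3a = 2(2) + 3(4) = 16, not 19  ✘
C5: a + d = 4 + 2 = 6; 6 < 8  ✔

The assignment fails constraints 2, 3, 4.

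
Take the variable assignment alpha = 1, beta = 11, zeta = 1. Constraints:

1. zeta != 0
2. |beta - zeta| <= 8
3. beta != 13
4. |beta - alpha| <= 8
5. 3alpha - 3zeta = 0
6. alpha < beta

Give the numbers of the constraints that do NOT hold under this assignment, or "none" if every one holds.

Constraints 2 and 4 are violated.

1. zeta = 1, and 1 ≠ 0  ✓
2. |11 - 1| = 10; 10 > 8, exceeds bound 8  ✗
3. beta = 11, and 11 ≠ 13  ✓
4. |11 - 1| = 10; 10 > 8, exceeds bound 8  ✗
5. 3alpha - 3zeta = 3(1) - 3(1) = 0  ✓
6. alpha = 1, beta = 11; 1 < 11  ✓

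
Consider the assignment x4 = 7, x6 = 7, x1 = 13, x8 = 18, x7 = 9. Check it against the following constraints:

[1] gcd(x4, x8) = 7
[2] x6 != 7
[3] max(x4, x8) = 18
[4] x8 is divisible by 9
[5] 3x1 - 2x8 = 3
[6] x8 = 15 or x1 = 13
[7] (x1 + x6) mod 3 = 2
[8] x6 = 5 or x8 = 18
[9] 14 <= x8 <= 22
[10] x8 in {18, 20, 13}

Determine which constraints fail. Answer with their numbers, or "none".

[1] gcd(7, 18) = 1, not 7 — violated.
[2] x6 = 7, but 7 is required to differ — violated.
[3] max(7, 18) = 18 — satisfied.
[4] 18 / 9 = 2, so 9 divides 18 — satisfied.
[5] 3x1 - 2x8 = 3(13) - 2(18) = 3 — satisfied.
[6] x8 = 18 ≠ 15, but x1 = 13 = 13 (second disjunct) — satisfied.
[7] x1 + x6 = 20; 20 mod 3 = 2 — satisfied.
[8] x6 = 7 ≠ 5, but x8 = 18 = 18 (second disjunct) — satisfied.
[9] x8 = 18 lies in [14, 22] — satisfied.
[10] x8 = 18 is in {18, 20, 13} — satisfied.

Violated: 1, 2.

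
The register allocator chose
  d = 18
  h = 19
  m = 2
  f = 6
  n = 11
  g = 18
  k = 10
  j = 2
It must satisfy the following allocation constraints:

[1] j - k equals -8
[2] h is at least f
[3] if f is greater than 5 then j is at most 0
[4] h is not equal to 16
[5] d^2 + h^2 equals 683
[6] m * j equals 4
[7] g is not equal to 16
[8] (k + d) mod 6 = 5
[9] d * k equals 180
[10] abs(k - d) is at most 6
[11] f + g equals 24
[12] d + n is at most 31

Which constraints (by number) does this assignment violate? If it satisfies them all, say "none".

[1] j - k = 2 - 10 = -8  ✓
[2] h = 19, f = 6; 19 ≥ 6  ✓
[3] f = 6 > 5, so we need j ≤ 0; but j = 2 > 0  ✗
[4] h = 19, and 19 ≠ 16  ✓
[5] d^2 + h^2 = 18^2 + 19^2 = 324 + 361 = 685, not 683  ✗
[6] m * j = 2 * 2 = 4  ✓
[7] g = 18, and 18 ≠ 16  ✓
[8] k + d = 28; 28 mod 6 = 4, not 5  ✗
[9] d * k = 18 * 10 = 180  ✓
[10] abs(10 - 18) = 8; 8 > 6, exceeds bound 6  ✗
[11] f + g = 6 + 18 = 24  ✓
[12] d + n = 18 + 11 = 29; 29 ≤ 31  ✓

The assignment fails constraints 3, 5, 8, 10.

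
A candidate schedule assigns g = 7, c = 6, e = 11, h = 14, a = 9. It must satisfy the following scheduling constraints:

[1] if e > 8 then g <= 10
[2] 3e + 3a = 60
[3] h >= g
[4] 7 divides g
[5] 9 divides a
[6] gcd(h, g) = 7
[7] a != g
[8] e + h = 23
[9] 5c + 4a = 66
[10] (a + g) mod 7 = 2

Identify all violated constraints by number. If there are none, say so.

[1] e = 11 > 8, so we need g ≤ 10; g = 7 ≤ 10 — satisfied.
[2] 3e + 3a = 3(11) + 3(9) = 60 — satisfied.
[3] h = 14, g = 7; 14 ≥ 7 — satisfied.
[4] 7 / 7 = 1, so 7 divides 7 — satisfied.
[5] 9 / 9 = 1, so 9 divides 9 — satisfied.
[6] gcd(14, 7) = 7 — satisfied.
[7] a = 9, g = 7; distinct — satisfied.
[8] e + h = 11 + 14 = 25, not 23 — violated.
[9] 5c + 4a = 5(6) + 4(9) = 66 — satisfied.
[10] a + g = 16; 16 mod 7 = 2 — satisfied.

No — constraint 8 is not satisfied.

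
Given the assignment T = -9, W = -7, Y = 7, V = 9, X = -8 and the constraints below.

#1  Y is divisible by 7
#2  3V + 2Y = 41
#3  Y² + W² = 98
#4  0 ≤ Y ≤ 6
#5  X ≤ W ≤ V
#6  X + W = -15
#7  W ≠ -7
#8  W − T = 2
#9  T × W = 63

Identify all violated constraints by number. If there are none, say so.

#1 7 / 7 = 1, so 7 divides 7 — holds.
#2 3V + 2Y = 3(9) + 2(7) = 41 — holds.
#3 Y² + W² = 7² + (-7)² = 49 + 49 = 98 — holds.
#4 Y = 7 is outside [0, 6] — does not hold.
#5 values -8 ≤ -7 ≤ 9 — holds.
#6 X + W = -8 + (-7) = -15 — holds.
#7 W = -7, but -7 is required to differ — does not hold.
#8 W − T = -7 − (-9) = 2 — holds.
#9 T × W = -9 × (-7) = 63 — holds.

No — constraints 4 and 7 are not satisfied.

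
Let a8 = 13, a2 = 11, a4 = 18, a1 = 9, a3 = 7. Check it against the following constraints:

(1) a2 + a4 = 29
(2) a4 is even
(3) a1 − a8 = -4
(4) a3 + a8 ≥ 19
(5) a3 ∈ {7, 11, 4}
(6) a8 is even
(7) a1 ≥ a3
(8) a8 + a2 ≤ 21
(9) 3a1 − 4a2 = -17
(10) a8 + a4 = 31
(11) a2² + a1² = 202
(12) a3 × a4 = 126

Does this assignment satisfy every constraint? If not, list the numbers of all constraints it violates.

(1) a2 + a4 = 11 + 18 = 29 — OK.
(2) a4 = 18 is even — OK.
(3) a1 − a8 = 9 − 13 = -4 — OK.
(4) a3 + a8 = 7 + 13 = 20; 20 ≥ 19 — OK.
(5) a3 = 7 is in {7, 11, 4} — OK.
(6) a8 = 13 is odd — violated.
(7) a1 = 9, a3 = 7; 9 ≥ 7 — OK.
(8) a8 + a2 = 13 + 11 = 24; 24 > 21, bound 21 not met — violated.
(9) 3a1 − 4a2 = 3(9) − 4(11) = -17 — OK.
(10) a8 + a4 = 13 + 18 = 31 — OK.
(11) a2² + a1² = 11² + 9² = 121 + 81 = 202 — OK.
(12) a3 × a4 = 7 × 18 = 126 — OK.

The assignment fails constraints 6, 8.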